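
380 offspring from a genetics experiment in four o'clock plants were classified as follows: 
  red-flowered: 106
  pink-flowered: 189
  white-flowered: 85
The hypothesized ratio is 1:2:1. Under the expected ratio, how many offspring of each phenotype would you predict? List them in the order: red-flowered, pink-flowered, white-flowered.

95, 190, 95

Total ratio parts = 4. Expected numbers out of 380:
  red-flowered: 380 × 1/4 = 95
  pink-flowered: 380 × 2/4 = 190
  white-flowered: 380 × 1/4 = 95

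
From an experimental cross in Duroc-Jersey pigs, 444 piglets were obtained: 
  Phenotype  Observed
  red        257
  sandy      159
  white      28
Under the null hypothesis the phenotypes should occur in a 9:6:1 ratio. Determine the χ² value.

Total ratio parts = 16. Expected numbers out of 444:
  red: 444 × 9/16 = 249.75
  sandy: 444 × 6/16 = 166.5
  white: 444 × 1/16 = 27.75
χ² = Σ (O − E)² / E
  red: (257 − 249.75)² / 249.75 = 0.2105
  sandy: (159 − 166.5)² / 166.5 = 0.3378
  white: (28 − 27.75)² / 27.75 = 0.0023
χ² = 0.2105 + 0.3378 + 0.0023 = 0.5506 ≈ 0.551

0.551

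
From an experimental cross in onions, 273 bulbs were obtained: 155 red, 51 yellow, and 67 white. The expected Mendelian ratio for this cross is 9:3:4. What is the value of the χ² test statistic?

Total ratio parts = 16. Expected numbers out of 273:
  red: 273 × 9/16 = 153.5625
  yellow: 273 × 3/16 = 51.1875
  white: 273 × 4/16 = 68.25
χ² = Σ (O − E)² / E
  red: (155 − 153.5625)² / 153.5625 = 0.0135
  yellow: (51 − 51.1875)² / 51.1875 = 0.0007
  white: (67 − 68.25)² / 68.25 = 0.0229
χ² = 0.0135 + 0.0007 + 0.0229 = 0.0371 ≈ 0.037

0.037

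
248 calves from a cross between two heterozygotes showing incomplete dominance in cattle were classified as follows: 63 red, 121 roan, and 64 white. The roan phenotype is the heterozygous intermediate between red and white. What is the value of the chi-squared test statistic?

0.153

With incomplete dominance, a heterozygote × heterozygote cross gives a 1:2:1 phenotypic ratio.
Total ratio parts = 4. Expected numbers out of 248:
  red: 248 × 1/4 = 62
  roan: 248 × 2/4 = 124
  white: 248 × 1/4 = 62
χ² = Σ (O − E)² / E
  red: (63 − 62)² / 62 = 0.0161
  roan: (121 − 124)² / 124 = 0.0726
  white: (64 − 62)² / 62 = 0.0645
χ² = 0.0161 + 0.0726 + 0.0645 = 0.1532 ≈ 0.153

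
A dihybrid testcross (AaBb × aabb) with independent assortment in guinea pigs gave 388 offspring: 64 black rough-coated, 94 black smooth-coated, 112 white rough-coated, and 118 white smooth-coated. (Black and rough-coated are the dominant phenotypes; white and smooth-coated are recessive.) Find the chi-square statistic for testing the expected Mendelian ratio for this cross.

18.186

A dihybrid testcross with independent assortment gives a 1:1:1:1 ratio.
Total ratio parts = 4. Expected numbers out of 388:
  black rough-coated: 388 × 1/4 = 97
  black smooth-coated: 388 × 1/4 = 97
  white rough-coated: 388 × 1/4 = 97
  white smooth-coated: 388 × 1/4 = 97
χ² = Σ (O − E)² / E
  black rough-coated: (64 − 97)² / 97 = 11.2268
  black smooth-coated: (94 − 97)² / 97 = 0.0928
  white rough-coated: (112 − 97)² / 97 = 2.3196
  white smooth-coated: (118 − 97)² / 97 = 4.5464
χ² = 11.2268 + 0.0928 + 2.3196 + 4.5464 = 18.1856 ≈ 18.186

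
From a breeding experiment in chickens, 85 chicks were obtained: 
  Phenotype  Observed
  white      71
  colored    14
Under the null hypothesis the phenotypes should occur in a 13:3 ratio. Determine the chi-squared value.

Under the 13:3 hypothesis (Σ ratio = 16, N = 85):
  white: 85 × 13/16 = 69.0625
  colored: 85 × 3/16 = 15.9375
χ² = Σ (O − E)² / E
  white: (71 − 69.0625)² / 69.0625 = 0.0544
  colored: (14 − 15.9375)² / 15.9375 = 0.2355
χ² = 0.0544 + 0.2355 = 0.2899 ≈ 0.290

0.290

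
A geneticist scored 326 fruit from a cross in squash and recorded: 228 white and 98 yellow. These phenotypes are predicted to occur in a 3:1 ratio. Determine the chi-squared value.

Under the 3:1 hypothesis (Σ ratio = 4, N = 326):
  white: 326 × 3/4 = 244.5
  yellow: 326 × 1/4 = 81.5
χ² = Σ (O − E)² / E
  white: (228 − 244.5)² / 244.5 = 1.1135
  yellow: (98 − 81.5)² / 81.5 = 3.3405
χ² = 1.1135 + 3.3405 = 4.454

4.454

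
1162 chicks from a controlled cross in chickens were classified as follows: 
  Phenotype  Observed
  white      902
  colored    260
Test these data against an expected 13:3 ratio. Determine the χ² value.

10.024

Total ratio parts = 16. Expected numbers out of 1162:
  white: 1162 × 13/16 = 944.125
  colored: 1162 × 3/16 = 217.875
χ² = Σ (O − E)² / E
  white: (902 − 944.125)² / 944.125 = 1.8795
  colored: (260 − 217.875)² / 217.875 = 8.1447
χ² = 1.8795 + 8.1447 = 10.0242 ≈ 10.024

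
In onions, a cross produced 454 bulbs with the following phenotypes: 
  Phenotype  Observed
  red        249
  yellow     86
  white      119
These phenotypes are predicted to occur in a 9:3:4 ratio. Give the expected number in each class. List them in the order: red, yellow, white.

Under the 9:3:4 hypothesis (Σ ratio = 16, N = 454):
  red: 454 × 9/16 = 255.375
  yellow: 454 × 3/16 = 85.125
  white: 454 × 4/16 = 113.5

255.375, 85.125, 113.5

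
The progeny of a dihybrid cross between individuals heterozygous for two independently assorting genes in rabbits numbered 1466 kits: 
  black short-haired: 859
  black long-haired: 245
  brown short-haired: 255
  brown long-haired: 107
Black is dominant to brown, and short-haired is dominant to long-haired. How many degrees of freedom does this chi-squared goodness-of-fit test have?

A dihybrid F₂ with independent assortment and complete dominance at both loci gives a 9:3:3:1 phenotypic ratio.
A goodness-of-fit test with 4 phenotype classes has df = 4 − 1 = 3.

3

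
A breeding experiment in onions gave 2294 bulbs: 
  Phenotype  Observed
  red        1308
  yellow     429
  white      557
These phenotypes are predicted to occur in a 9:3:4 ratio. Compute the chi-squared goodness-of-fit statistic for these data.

Total ratio parts = 16. Expected numbers out of 2294:
  red: 2294 × 9/16 = 1290.375
  yellow: 2294 × 3/16 = 430.125
  white: 2294 × 4/16 = 573.5
χ² = Σ (O − E)² / E
  red: (1308 − 1290.375)² / 1290.375 = 0.2407
  yellow: (429 − 430.125)² / 430.125 = 0.0029
  white: (557 − 573.5)² / 573.5 = 0.4747
χ² = 0.2407 + 0.0029 + 0.4747 = 0.7183 ≈ 0.718

0.718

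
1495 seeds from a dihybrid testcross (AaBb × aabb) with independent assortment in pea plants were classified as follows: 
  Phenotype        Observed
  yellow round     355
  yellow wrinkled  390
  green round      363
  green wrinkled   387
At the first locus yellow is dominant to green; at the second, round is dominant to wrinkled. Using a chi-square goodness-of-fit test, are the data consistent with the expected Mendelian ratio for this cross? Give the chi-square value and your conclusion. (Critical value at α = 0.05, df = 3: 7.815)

2.426; consistent

A dihybrid testcross with independent assortment gives a 1:1:1:1 ratio.
The 1:1:1:1 ratio has 4 parts, so with N = 1495 the expected counts are:
  yellow round: 1495 × 1/4 = 373.75
  yellow wrinkled: 1495 × 1/4 = 373.75
  green round: 1495 × 1/4 = 373.75
  green wrinkled: 1495 × 1/4 = 373.75
χ² = Σ (O − E)² / E
  yellow round: (355 − 373.75)² / 373.75 = 0.9406
  yellow wrinkled: (390 − 373.75)² / 373.75 = 0.7065
  green round: (363 − 373.75)² / 373.75 = 0.3092
  green wrinkled: (387 − 373.75)² / 373.75 = 0.4697
χ² = 0.9406 + 0.7065 + 0.3092 + 0.4697 = 2.426
Degrees of freedom = 4 − 1 = 3; critical value at α = 0.05 is 7.815.
Since 2.426 < 7.815, we fail to reject the null hypothesis — the data are consistent with the 1:1:1:1 ratio.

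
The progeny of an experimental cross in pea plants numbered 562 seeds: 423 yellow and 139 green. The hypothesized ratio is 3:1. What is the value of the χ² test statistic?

0.021

Under the 3:1 hypothesis (Σ ratio = 4, N = 562):
  yellow: 562 × 3/4 = 421.5
  green: 562 × 1/4 = 140.5
χ² = Σ (O − E)² / E
  yellow: (423 − 421.5)² / 421.5 = 0.0053
  green: (139 − 140.5)² / 140.5 = 0.0160
χ² = 0.0053 + 0.0160 = 0.0213 ≈ 0.021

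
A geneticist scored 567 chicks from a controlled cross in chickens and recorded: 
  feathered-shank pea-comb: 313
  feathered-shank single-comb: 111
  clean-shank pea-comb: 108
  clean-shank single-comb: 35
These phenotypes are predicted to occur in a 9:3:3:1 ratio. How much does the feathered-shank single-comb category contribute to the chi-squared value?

0.207

Under the 9:3:3:1 hypothesis (Σ ratio = 16, N = 567):
  feathered-shank pea-comb: 567 × 9/16 = 318.9375
  feathered-shank single-comb: 567 × 3/16 = 106.3125
  clean-shank pea-comb: 567 × 3/16 = 106.3125
  clean-shank single-comb: 567 × 1/16 = 35.4375
Contribution of feathered-shank single-comb: (111 − 106.3125)² / 106.3125 = 0.2067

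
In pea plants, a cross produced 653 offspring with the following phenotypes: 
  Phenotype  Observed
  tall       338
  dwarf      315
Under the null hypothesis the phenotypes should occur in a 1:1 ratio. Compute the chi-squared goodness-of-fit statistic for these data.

0.810

The 1:1 ratio has 2 parts, so with N = 653 the expected counts are:
  tall: 653 × 1/2 = 326.5
  dwarf: 653 × 1/2 = 326.5
χ² = Σ (O − E)² / E
  tall: (338 − 326.5)² / 326.5 = 0.4051
  dwarf: (315 − 326.5)² / 326.5 = 0.4051
χ² = 0.4051 + 0.4051 = 0.8102 ≈ 0.810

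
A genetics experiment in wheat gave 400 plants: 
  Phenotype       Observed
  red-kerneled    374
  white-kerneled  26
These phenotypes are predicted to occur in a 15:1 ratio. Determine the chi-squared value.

0.043

Total ratio parts = 16. Expected numbers out of 400:
  red-kerneled: 400 × 15/16 = 375
  white-kerneled: 400 × 1/16 = 25
χ² = Σ (O − E)² / E
  red-kerneled: (374 − 375)² / 375 = 0.0027
  white-kerneled: (26 − 25)² / 25 = 0.0400
χ² = 0.0027 + 0.0400 = 0.0427 ≈ 0.043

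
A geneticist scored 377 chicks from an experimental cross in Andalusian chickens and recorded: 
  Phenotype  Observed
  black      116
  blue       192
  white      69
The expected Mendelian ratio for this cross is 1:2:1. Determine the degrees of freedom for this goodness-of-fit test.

2

A goodness-of-fit test with 3 phenotype classes has df = 3 − 1 = 2.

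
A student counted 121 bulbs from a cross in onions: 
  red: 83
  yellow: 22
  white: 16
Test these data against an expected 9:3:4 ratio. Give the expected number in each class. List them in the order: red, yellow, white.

68.0625, 22.6875, 30.25

Expected counts for N = 121 under a 9:3:4 ratio (total parts = 16):
  red: 121 × 9/16 = 68.0625
  yellow: 121 × 3/16 = 22.6875
  white: 121 × 4/16 = 30.25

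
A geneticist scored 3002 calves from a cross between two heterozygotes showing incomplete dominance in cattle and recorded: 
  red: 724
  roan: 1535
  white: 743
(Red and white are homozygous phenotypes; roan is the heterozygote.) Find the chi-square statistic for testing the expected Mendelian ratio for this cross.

With incomplete dominance, a heterozygote × heterozygote cross gives a 1:2:1 phenotypic ratio.
Expected counts for N = 3002 under a 1:2:1 ratio (total parts = 4):
  red: 3002 × 1/4 = 750.5
  roan: 3002 × 2/4 = 1501
  white: 3002 × 1/4 = 750.5
χ² = Σ (O − E)² / E
  red: (724 − 750.5)² / 750.5 = 0.9357
  roan: (1535 − 1501)² / 1501 = 0.7702
  white: (743 − 750.5)² / 750.5 = 0.0750
χ² = 0.9357 + 0.7702 + 0.0750 = 1.7809 ≈ 1.781

1.781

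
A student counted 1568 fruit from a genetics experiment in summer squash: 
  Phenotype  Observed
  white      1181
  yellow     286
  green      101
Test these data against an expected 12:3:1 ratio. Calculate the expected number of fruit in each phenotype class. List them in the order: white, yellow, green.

Total ratio parts = 16. Expected numbers out of 1568:
  white: 1568 × 12/16 = 1176
  yellow: 1568 × 3/16 = 294
  green: 1568 × 1/16 = 98

1176, 294, 98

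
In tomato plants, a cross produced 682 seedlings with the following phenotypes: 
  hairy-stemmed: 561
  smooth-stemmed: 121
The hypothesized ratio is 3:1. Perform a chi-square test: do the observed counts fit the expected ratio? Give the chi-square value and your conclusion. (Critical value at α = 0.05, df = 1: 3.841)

Expected counts for N = 682 under a 3:1 ratio (total parts = 4):
  hairy-stemmed: 682 × 3/4 = 511.5
  smooth-stemmed: 682 × 1/4 = 170.5
χ² = Σ (O − E)² / E
  hairy-stemmed: (561 − 511.5)² / 511.5 = 4.7903
  smooth-stemmed: (121 − 170.5)² / 170.5 = 14.3710
χ² = 4.7903 + 14.3710 = 19.1613 ≈ 19.161
Degrees of freedom = 2 − 1 = 1; critical value at α = 0.05 is 3.841.
Since 19.161 > 3.841, we reject the null hypothesis — the data do not fit the 3:1 ratio.

19.161; not consistent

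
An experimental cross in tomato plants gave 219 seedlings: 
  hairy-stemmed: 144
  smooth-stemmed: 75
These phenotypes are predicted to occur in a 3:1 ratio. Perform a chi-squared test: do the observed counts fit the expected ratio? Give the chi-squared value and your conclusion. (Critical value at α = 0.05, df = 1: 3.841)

9.986; not consistent

Under the 3:1 hypothesis (Σ ratio = 4, N = 219):
  hairy-stemmed: 219 × 3/4 = 164.25
  smooth-stemmed: 219 × 1/4 = 54.75
χ² = Σ (O − E)² / E
  hairy-stemmed: (144 − 164.25)² / 164.25 = 2.4966
  smooth-stemmed: (75 − 54.75)² / 54.75 = 7.4897
χ² = 2.4966 + 7.4897 = 9.9863 ≈ 9.986
Degrees of freedom = 2 − 1 = 1; critical value at α = 0.05 is 3.841.
Since 9.986 > 3.841, we reject the null hypothesis — the data do not fit the 3:1 ratio.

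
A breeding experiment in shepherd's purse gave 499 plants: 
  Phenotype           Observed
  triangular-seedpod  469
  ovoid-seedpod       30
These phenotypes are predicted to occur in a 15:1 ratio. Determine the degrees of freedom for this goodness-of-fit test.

A goodness-of-fit test with 2 phenotype classes has df = 2 − 1 = 1.

1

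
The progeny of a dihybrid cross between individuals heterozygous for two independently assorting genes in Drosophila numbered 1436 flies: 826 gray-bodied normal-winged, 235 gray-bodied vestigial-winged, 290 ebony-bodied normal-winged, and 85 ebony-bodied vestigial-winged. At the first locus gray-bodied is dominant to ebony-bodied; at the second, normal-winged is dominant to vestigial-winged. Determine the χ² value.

A dihybrid F₂ with independent assortment and complete dominance at both loci gives a 9:3:3:1 phenotypic ratio.
Expected counts for N = 1436 under a 9:3:3:1 ratio (total parts = 16):
  gray-bodied normal-winged: 1436 × 9/16 = 807.75
  gray-bodied vestigial-winged: 1436 × 3/16 = 269.25
  ebony-bodied normal-winged: 1436 × 3/16 = 269.25
  ebony-bodied vestigial-winged: 1436 × 1/16 = 89.75
χ² = Σ (O − E)² / E
  gray-bodied normal-winged: (826 − 807.75)² / 807.75 = 0.4123
  gray-bodied vestigial-winged: (235 − 269.25)² / 269.25 = 4.3568
  ebony-bodied normal-winged: (290 − 269.25)² / 269.25 = 1.5991
  ebony-bodied vestigial-winged: (85 − 89.75)² / 89.75 = 0.2514
χ² = 0.4123 + 4.3568 + 1.5991 + 0.2514 = 6.6196 ≈ 6.620

6.620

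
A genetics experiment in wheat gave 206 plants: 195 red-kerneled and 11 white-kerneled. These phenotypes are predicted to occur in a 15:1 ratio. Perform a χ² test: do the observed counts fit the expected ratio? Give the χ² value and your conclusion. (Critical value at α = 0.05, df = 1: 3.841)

0.291; consistent

Under the 15:1 hypothesis (Σ ratio = 16, N = 206):
  red-kerneled: 206 × 15/16 = 193.125
  white-kerneled: 206 × 1/16 = 12.875
χ² = Σ (O − E)² / E
  red-kerneled: (195 − 193.125)² / 193.125 = 0.0182
  white-kerneled: (11 − 12.875)² / 12.875 = 0.2731
χ² = 0.0182 + 0.2731 = 0.2913 ≈ 0.291
Degrees of freedom = 2 − 1 = 1; critical value at α = 0.05 is 3.841.
Since 0.291 < 3.841, we fail to reject the null hypothesis — the data are consistent with the 15:1 ratio.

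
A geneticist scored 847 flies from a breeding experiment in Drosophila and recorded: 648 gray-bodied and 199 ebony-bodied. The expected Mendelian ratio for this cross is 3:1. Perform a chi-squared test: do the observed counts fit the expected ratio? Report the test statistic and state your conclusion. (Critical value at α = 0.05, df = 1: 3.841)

1.024; consistent

Expected counts for N = 847 under a 3:1 ratio (total parts = 4):
  gray-bodied: 847 × 3/4 = 635.25
  ebony-bodied: 847 × 1/4 = 211.75
χ² = Σ (O − E)² / E
  gray-bodied: (648 − 635.25)² / 635.25 = 0.2559
  ebony-bodied: (199 − 211.75)² / 211.75 = 0.7677
χ² = 0.2559 + 0.7677 = 1.0236 ≈ 1.024
Degrees of freedom = 2 − 1 = 1; critical value at α = 0.05 is 3.841.
Since 1.024 < 3.841, we fail to reject the null hypothesis — the data are consistent with the 3:1 ratio.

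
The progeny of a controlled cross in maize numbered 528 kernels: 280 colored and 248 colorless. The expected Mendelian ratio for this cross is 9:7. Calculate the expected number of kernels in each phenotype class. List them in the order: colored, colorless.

Under the 9:7 hypothesis (Σ ratio = 16, N = 528):
  colored: 528 × 9/16 = 297
  colorless: 528 × 7/16 = 231

297, 231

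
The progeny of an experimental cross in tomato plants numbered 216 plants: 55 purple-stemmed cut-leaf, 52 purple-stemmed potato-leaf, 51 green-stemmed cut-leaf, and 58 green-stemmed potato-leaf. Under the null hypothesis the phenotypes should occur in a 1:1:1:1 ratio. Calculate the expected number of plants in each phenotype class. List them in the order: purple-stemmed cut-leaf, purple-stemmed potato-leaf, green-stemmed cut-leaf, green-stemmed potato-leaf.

Expected counts for N = 216 under a 1:1:1:1 ratio (total parts = 4):
  purple-stemmed cut-leaf: 216 × 1/4 = 54
  purple-stemmed potato-leaf: 216 × 1/4 = 54
  green-stemmed cut-leaf: 216 × 1/4 = 54
  green-stemmed potato-leaf: 216 × 1/4 = 54

54, 54, 54, 54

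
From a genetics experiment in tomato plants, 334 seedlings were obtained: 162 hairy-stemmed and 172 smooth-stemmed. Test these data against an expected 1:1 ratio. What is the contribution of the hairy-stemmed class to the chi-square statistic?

Total ratio parts = 2. Expected numbers out of 334:
  hairy-stemmed: 334 × 1/2 = 167
  smooth-stemmed: 334 × 1/2 = 167
Contribution of hairy-stemmed: (162 − 167)² / 167 = 0.1497

0.150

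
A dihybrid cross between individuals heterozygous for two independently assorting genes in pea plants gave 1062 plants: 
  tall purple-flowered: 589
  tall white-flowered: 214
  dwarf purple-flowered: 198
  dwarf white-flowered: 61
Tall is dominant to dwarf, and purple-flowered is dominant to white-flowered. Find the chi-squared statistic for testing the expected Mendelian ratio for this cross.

1.670

A dihybrid F₂ with independent assortment and complete dominance at both loci gives a 9:3:3:1 phenotypic ratio.
Expected counts for N = 1062 under a 9:3:3:1 ratio (total parts = 16):
  tall purple-flowered: 1062 × 9/16 = 597.375
  tall white-flowered: 1062 × 3/16 = 199.125
  dwarf purple-flowered: 1062 × 3/16 = 199.125
  dwarf white-flowered: 1062 × 1/16 = 66.375
χ² = Σ (O − E)² / E
  tall purple-flowered: (589 − 597.375)² / 597.375 = 0.1174
  tall white-flowered: (214 − 199.125)² / 199.125 = 1.1112
  dwarf purple-flowered: (198 − 199.125)² / 199.125 = 0.0064
  dwarf white-flowered: (61 − 66.375)² / 66.375 = 0.4353
χ² = 0.1174 + 1.1112 + 0.0064 + 0.4353 = 1.6703 ≈ 1.670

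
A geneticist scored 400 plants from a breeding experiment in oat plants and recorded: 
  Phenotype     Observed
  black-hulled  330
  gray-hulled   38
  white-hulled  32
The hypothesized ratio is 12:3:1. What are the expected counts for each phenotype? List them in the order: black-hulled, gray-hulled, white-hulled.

Total ratio parts = 16. Expected numbers out of 400:
  black-hulled: 400 × 12/16 = 300
  gray-hulled: 400 × 3/16 = 75
  white-hulled: 400 × 1/16 = 25

300, 75, 25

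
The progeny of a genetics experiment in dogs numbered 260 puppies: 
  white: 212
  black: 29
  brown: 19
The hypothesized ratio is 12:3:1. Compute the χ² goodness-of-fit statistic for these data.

The 12:3:1 ratio has 16 parts, so with N = 260 the expected counts are:
  white: 260 × 12/16 = 195
  black: 260 × 3/16 = 48.75
  brown: 260 × 1/16 = 16.25
χ² = Σ (O − E)² / E
  white: (212 − 195)² / 195 = 1.4821
  black: (29 − 48.75)² / 48.75 = 8.0013
  brown: (19 − 16.25)² / 16.25 = 0.4654
χ² = 1.4821 + 8.0013 + 0.4654 = 9.9488 ≈ 9.949

9.949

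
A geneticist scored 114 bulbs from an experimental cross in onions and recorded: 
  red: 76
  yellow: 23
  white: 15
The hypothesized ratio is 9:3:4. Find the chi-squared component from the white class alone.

Total ratio parts = 16. Expected numbers out of 114:
  red: 114 × 9/16 = 64.125
  yellow: 114 × 3/16 = 21.375
  white: 114 × 4/16 = 28.5
Contribution of white: (15 − 28.5)² / 28.5 = 6.3947

6.395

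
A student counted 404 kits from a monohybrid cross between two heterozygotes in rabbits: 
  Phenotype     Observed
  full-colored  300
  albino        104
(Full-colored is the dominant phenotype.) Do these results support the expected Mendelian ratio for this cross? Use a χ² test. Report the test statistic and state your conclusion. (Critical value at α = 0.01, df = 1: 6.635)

0.119; consistent

For a monohybrid cross between heterozygotes with complete dominance, the expected phenotypic ratio is 3:1.
Total ratio parts = 4. Expected numbers out of 404:
  full-colored: 404 × 3/4 = 303
  albino: 404 × 1/4 = 101
χ² = Σ (O − E)² / E
  full-colored: (300 − 303)² / 303 = 0.0297
  albino: (104 − 101)² / 101 = 0.0891
χ² = 0.0297 + 0.0891 = 0.1188 ≈ 0.119
Degrees of freedom = 2 − 1 = 1; critical value at α = 0.01 is 6.635.
Since 0.119 < 6.635, we fail to reject the null hypothesis — the data are consistent with the 3:1 ratio.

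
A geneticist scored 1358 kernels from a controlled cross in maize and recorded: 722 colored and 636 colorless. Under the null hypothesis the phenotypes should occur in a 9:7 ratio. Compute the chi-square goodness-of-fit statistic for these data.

5.247

Expected counts for N = 1358 under a 9:7 ratio (total parts = 16):
  colored: 1358 × 9/16 = 763.875
  colorless: 1358 × 7/16 = 594.125
χ² = Σ (O − E)² / E
  colored: (722 − 763.875)² / 763.875 = 2.2956
  colorless: (636 − 594.125)² / 594.125 = 2.9514
χ² = 2.2956 + 2.9514 = 5.247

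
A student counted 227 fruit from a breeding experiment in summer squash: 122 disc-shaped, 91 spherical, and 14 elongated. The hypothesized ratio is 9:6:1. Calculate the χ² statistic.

Under the 9:6:1 hypothesis (Σ ratio = 16, N = 227):
  disc-shaped: 227 × 9/16 = 127.6875
  spherical: 227 × 6/16 = 85.125
  elongated: 227 × 1/16 = 14.1875
χ² = Σ (O − E)² / E
  disc-shaped: (122 − 127.6875)² / 127.6875 = 0.2533
  spherical: (91 − 85.125)² / 85.125 = 0.4055
  elongated: (14 − 14.1875)² / 14.1875 = 0.0025
χ² = 0.2533 + 0.4055 + 0.0025 = 0.6613 ≈ 0.661

0.661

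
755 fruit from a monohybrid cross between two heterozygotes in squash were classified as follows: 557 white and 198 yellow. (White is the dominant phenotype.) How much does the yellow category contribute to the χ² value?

For a monohybrid cross between heterozygotes with complete dominance, the expected phenotypic ratio is 3:1.
Under the 3:1 hypothesis (Σ ratio = 4, N = 755):
  white: 755 × 3/4 = 566.25
  yellow: 755 × 1/4 = 188.75
Contribution of yellow: (198 − 188.75)² / 188.75 = 0.4533

0.453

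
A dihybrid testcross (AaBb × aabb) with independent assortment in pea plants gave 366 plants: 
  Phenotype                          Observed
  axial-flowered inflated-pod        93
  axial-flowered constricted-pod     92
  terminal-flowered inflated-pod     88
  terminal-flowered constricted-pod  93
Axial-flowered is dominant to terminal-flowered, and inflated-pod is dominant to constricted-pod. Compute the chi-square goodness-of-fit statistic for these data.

A dihybrid testcross with independent assortment gives a 1:1:1:1 ratio.
Expected counts for N = 366 under a 1:1:1:1 ratio (total parts = 4):
  axial-flowered inflated-pod: 366 × 1/4 = 91.5
  axial-flowered constricted-pod: 366 × 1/4 = 91.5
  terminal-flowered inflated-pod: 366 × 1/4 = 91.5
  terminal-flowered constricted-pod: 366 × 1/4 = 91.5
χ² = Σ (O − E)² / E
  axial-flowered inflated-pod: (93 − 91.5)² / 91.5 = 0.0246
  axial-flowered constricted-pod: (92 − 91.5)² / 91.5 = 0.0027
  terminal-flowered inflated-pod: (88 − 91.5)² / 91.5 = 0.1339
  terminal-flowered constricted-pod: (93 − 91.5)² / 91.5 = 0.0246
χ² = 0.0246 + 0.0027 + 0.1339 + 0.0246 = 0.1858 ≈ 0.186

0.186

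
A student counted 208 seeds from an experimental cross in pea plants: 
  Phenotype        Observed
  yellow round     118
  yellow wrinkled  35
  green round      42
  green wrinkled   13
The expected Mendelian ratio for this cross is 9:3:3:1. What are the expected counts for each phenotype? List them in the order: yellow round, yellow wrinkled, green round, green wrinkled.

117, 39, 39, 13

Total ratio parts = 16. Expected numbers out of 208:
  yellow round: 208 × 9/16 = 117
  yellow wrinkled: 208 × 3/16 = 39
  green round: 208 × 3/16 = 39
  green wrinkled: 208 × 1/16 = 13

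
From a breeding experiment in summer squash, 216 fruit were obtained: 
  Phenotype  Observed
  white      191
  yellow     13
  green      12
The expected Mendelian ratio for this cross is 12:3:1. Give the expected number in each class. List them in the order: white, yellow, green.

The 12:3:1 ratio has 16 parts, so with N = 216 the expected counts are:
  white: 216 × 12/16 = 162
  yellow: 216 × 3/16 = 40.5
  green: 216 × 1/16 = 13.5

162, 40.5, 13.5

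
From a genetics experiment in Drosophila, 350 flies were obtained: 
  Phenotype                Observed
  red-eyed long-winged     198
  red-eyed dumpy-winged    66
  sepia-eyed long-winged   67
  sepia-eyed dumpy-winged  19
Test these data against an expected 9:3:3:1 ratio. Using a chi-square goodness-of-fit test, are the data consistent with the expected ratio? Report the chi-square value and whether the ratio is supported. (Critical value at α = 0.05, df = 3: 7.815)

The 9:3:3:1 ratio has 16 parts, so with N = 350 the expected counts are:
  red-eyed long-winged: 350 × 9/16 = 196.875
  red-eyed dumpy-winged: 350 × 3/16 = 65.625
  sepia-eyed long-winged: 350 × 3/16 = 65.625
  sepia-eyed dumpy-winged: 350 × 1/16 = 21.875
χ² = Σ (O − E)² / E
  red-eyed long-winged: (198 − 196.875)² / 196.875 = 0.0064
  red-eyed dumpy-winged: (66 − 65.625)² / 65.625 = 0.0021
  sepia-eyed long-winged: (67 − 65.625)² / 65.625 = 0.0288
  sepia-eyed dumpy-winged: (19 − 21.875)² / 21.875 = 0.3779
χ² = 0.0064 + 0.0021 + 0.0288 + 0.3779 = 0.4152 ≈ 0.415
Degrees of freedom = 4 − 1 = 3; critical value at α = 0.05 is 7.815.
Since 0.415 < 7.815, we fail to reject the null hypothesis — the data are consistent with the 9:3:3:1 ratio.

0.415; consistent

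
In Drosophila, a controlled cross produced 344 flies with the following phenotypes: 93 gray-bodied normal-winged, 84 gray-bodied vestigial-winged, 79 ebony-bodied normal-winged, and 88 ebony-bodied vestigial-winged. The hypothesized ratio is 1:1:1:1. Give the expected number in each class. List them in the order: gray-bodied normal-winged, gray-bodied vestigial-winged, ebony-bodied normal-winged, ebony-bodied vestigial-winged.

Expected counts for N = 344 under a 1:1:1:1 ratio (total parts = 4):
  gray-bodied normal-winged: 344 × 1/4 = 86
  gray-bodied vestigial-winged: 344 × 1/4 = 86
  ebony-bodied normal-winged: 344 × 1/4 = 86
  ebony-bodied vestigial-winged: 344 × 1/4 = 86

86, 86, 86, 86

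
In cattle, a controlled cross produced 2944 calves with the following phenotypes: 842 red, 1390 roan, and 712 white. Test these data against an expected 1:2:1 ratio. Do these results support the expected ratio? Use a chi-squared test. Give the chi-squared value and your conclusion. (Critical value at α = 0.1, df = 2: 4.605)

20.617; not consistent

The 1:2:1 ratio has 4 parts, so with N = 2944 the expected counts are:
  red: 2944 × 1/4 = 736
  roan: 2944 × 2/4 = 1472
  white: 2944 × 1/4 = 736
χ² = Σ (O − E)² / E
  red: (842 − 736)² / 736 = 15.2663
  roan: (1390 − 1472)² / 1472 = 4.5679
  white: (712 − 736)² / 736 = 0.7826
χ² = 15.2663 + 4.5679 + 0.7826 = 20.6168 ≈ 20.617
Degrees of freedom = 3 − 1 = 2; critical value at α = 0.1 is 4.605.
Since 20.617 > 4.605, we reject the null hypothesis — the data do not fit the 1:2:1 ratio.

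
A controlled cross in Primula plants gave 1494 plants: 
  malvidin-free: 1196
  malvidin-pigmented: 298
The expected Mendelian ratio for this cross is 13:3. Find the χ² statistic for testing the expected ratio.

1.404

Expected counts for N = 1494 under a 13:3 ratio (total parts = 16):
  malvidin-free: 1494 × 13/16 = 1213.875
  malvidin-pigmented: 1494 × 3/16 = 280.125
χ² = Σ (O − E)² / E
  malvidin-free: (1196 − 1213.875)² / 1213.875 = 0.2632
  malvidin-pigmented: (298 − 280.125)² / 280.125 = 1.1406
χ² = 0.2632 + 1.1406 = 1.4038 ≈ 1.404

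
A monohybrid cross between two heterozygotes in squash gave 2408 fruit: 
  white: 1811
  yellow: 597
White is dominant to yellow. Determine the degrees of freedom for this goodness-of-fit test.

For a monohybrid cross between heterozygotes with complete dominance, the expected phenotypic ratio is 3:1.
A goodness-of-fit test with 2 phenotype classes has df = 2 − 1 = 1.

1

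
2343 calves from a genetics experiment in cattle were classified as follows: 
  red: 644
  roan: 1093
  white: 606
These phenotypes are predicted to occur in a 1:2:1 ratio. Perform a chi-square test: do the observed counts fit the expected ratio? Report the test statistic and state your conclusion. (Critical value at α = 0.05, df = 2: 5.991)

Under the 1:2:1 hypothesis (Σ ratio = 4, N = 2343):
  red: 2343 × 1/4 = 585.75
  roan: 2343 × 2/4 = 1171.5
  white: 2343 × 1/4 = 585.75
χ² = Σ (O − E)² / E
  red: (644 − 585.75)² / 585.75 = 5.7927
  roan: (1093 − 1171.5)² / 1171.5 = 5.2601
  white: (606 − 585.75)² / 585.75 = 0.7001
χ² = 5.7927 + 5.2601 + 0.7001 = 11.7529 ≈ 11.753
Degrees of freedom = 3 − 1 = 2; critical value at α = 0.05 is 5.991.
Since 11.753 > 5.991, we reject the null hypothesis — the data do not fit the 1:2:1 ratio.

11.753; not consistent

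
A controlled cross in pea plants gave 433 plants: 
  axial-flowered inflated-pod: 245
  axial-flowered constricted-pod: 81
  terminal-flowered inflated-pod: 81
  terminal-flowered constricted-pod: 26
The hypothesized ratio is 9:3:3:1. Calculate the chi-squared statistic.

Under the 9:3:3:1 hypothesis (Σ ratio = 16, N = 433):
  axial-flowered inflated-pod: 433 × 9/16 = 243.5625
  axial-flowered constricted-pod: 433 × 3/16 = 81.1875
  terminal-flowered inflated-pod: 433 × 3/16 = 81.1875
  terminal-flowered constricted-pod: 433 × 1/16 = 27.0625
χ² = Σ (O − E)² / E
  axial-flowered inflated-pod: (245 − 243.5625)² / 243.5625 = 0.0085
  axial-flowered constricted-pod: (81 − 81.1875)² / 81.1875 = 0.0004
  terminal-flowered inflated-pod: (81 − 81.1875)² / 81.1875 = 0.0004
  terminal-flowered constricted-pod: (26 − 27.0625)² / 27.0625 = 0.0417
χ² = 0.0085 + 0.0004 + 0.0004 + 0.0417 = 0.051

0.051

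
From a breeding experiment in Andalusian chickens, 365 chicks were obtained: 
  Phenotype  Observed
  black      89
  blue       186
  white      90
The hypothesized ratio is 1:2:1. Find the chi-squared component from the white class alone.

0.017

Total ratio parts = 4. Expected numbers out of 365:
  black: 365 × 1/4 = 91.25
  blue: 365 × 2/4 = 182.5
  white: 365 × 1/4 = 91.25
Contribution of white: (90 − 91.25)² / 91.25 = 0.0171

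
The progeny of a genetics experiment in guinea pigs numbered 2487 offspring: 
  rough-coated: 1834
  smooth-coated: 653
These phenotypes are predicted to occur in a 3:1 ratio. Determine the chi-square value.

2.094

Total ratio parts = 4. Expected numbers out of 2487:
  rough-coated: 2487 × 3/4 = 1865.25
  smooth-coated: 2487 × 1/4 = 621.75
χ² = Σ (O − E)² / E
  rough-coated: (1834 − 1865.25)² / 1865.25 = 0.5236
  smooth-coated: (653 − 621.75)² / 621.75 = 1.5707
χ² = 0.5236 + 1.5707 = 2.0943 ≈ 2.094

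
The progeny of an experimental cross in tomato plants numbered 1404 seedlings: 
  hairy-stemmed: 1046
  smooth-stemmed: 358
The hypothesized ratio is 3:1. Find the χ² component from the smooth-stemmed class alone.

The 3:1 ratio has 4 parts, so with N = 1404 the expected counts are:
  hairy-stemmed: 1404 × 3/4 = 1053
  smooth-stemmed: 1404 × 1/4 = 351
Contribution of smooth-stemmed: (358 − 351)² / 351 = 0.1396

0.140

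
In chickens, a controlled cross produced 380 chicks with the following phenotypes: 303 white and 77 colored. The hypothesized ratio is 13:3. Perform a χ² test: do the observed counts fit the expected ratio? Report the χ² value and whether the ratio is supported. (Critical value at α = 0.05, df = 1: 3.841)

Total ratio parts = 16. Expected numbers out of 380:
  white: 380 × 13/16 = 308.75
  colored: 380 × 3/16 = 71.25
χ² = Σ (O − E)² / E
  white: (303 − 308.75)² / 308.75 = 0.1071
  colored: (77 − 71.25)² / 71.25 = 0.4640
χ² = 0.1071 + 0.4640 = 0.5711 ≈ 0.571
Degrees of freedom = 2 − 1 = 1; critical value at α = 0.05 is 3.841.
Since 0.571 < 3.841, we fail to reject the null hypothesis — the data are consistent with the 13:3 ratio.

0.571; consistent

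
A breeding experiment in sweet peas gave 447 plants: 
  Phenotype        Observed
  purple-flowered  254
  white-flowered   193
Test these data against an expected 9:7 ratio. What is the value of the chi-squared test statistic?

0.060

Expected counts for N = 447 under a 9:7 ratio (total parts = 16):
  purple-flowered: 447 × 9/16 = 251.4375
  white-flowered: 447 × 7/16 = 195.5625
χ² = Σ (O − E)² / E
  purple-flowered: (254 − 251.4375)² / 251.4375 = 0.0261
  white-flowered: (193 − 195.5625)² / 195.5625 = 0.0336
χ² = 0.0261 + 0.0336 = 0.0597 ≈ 0.060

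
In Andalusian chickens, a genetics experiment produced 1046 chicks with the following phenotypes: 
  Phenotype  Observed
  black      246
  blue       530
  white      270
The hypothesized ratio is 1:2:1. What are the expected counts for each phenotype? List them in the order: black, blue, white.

261.5, 523, 261.5

The 1:2:1 ratio has 4 parts, so with N = 1046 the expected counts are:
  black: 1046 × 1/4 = 261.5
  blue: 1046 × 2/4 = 523
  white: 1046 × 1/4 = 261.5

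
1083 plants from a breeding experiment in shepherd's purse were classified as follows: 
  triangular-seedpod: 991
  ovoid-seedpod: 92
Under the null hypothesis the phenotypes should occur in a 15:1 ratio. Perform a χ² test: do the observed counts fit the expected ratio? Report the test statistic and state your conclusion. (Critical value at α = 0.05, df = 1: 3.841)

9.315; not consistent

Under the 15:1 hypothesis (Σ ratio = 16, N = 1083):
  triangular-seedpod: 1083 × 15/16 = 1015.3125
  ovoid-seedpod: 1083 × 1/16 = 67.6875
χ² = Σ (O − E)² / E
  triangular-seedpod: (991 − 1015.3125)² / 1015.3125 = 0.5822
  ovoid-seedpod: (92 − 67.6875)² / 67.6875 = 8.7327
χ² = 0.5822 + 8.7327 = 9.3149 ≈ 9.315
Degrees of freedom = 2 − 1 = 1; critical value at α = 0.05 is 3.841.
Since 9.315 > 3.841, we reject the null hypothesis — the data do not fit the 15:1 ratio.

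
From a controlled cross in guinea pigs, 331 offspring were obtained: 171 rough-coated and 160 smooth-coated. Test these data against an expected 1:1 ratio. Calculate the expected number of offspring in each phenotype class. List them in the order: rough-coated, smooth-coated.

165.5, 165.5

Expected counts for N = 331 under a 1:1 ratio (total parts = 2):
  rough-coated: 331 × 1/2 = 165.5
  smooth-coated: 331 × 1/2 = 165.5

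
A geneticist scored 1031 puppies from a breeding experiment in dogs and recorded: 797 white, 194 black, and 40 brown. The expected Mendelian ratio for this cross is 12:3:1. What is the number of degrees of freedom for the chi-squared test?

2

A goodness-of-fit test with 3 phenotype classes has df = 3 − 1 = 2.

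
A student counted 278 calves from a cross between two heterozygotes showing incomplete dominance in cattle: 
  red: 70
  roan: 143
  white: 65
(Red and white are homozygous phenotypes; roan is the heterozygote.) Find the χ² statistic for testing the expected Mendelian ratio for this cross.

0.410

With incomplete dominance, a heterozygote × heterozygote cross gives a 1:2:1 phenotypic ratio.
Under the 1:2:1 hypothesis (Σ ratio = 4, N = 278):
  red: 278 × 1/4 = 69.5
  roan: 278 × 2/4 = 139
  white: 278 × 1/4 = 69.5
χ² = Σ (O − E)² / E
  red: (70 − 69.5)² / 69.5 = 0.0036
  roan: (143 − 139)² / 139 = 0.1151
  white: (65 − 69.5)² / 69.5 = 0.2914
χ² = 0.0036 + 0.1151 + 0.2914 = 0.4101 ≈ 0.410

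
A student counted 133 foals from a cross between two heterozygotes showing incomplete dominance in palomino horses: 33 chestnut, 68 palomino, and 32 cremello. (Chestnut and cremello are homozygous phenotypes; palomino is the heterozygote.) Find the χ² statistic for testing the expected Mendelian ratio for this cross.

With incomplete dominance, a heterozygote × heterozygote cross gives a 1:2:1 phenotypic ratio.
Total ratio parts = 4. Expected numbers out of 133:
  chestnut: 133 × 1/4 = 33.25
  palomino: 133 × 2/4 = 66.5
  cremello: 133 × 1/4 = 33.25
χ² = Σ (O − E)² / E
  chestnut: (33 − 33.25)² / 33.25 = 0.0019
  palomino: (68 − 66.5)² / 66.5 = 0.0338
  cremello: (32 − 33.25)² / 33.25 = 0.0470
χ² = 0.0019 + 0.0338 + 0.0470 = 0.0827 ≈ 0.083

0.083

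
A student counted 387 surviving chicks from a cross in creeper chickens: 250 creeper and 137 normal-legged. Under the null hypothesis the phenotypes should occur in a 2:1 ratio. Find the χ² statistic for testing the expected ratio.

The 2:1 ratio has 3 parts, so with N = 387 the expected counts are:
  creeper: 387 × 2/3 = 258
  normal-legged: 387 × 1/3 = 129
χ² = Σ (O − E)² / E
  creeper: (250 − 258)² / 258 = 0.2481
  normal-legged: (137 − 129)² / 129 = 0.4961
χ² = 0.2481 + 0.4961 = 0.7442 ≈ 0.744

0.744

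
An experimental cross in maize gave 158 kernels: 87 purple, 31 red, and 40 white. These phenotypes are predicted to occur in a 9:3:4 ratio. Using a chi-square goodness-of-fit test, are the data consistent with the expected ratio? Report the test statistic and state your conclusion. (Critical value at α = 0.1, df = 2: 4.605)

0.110; consistent

Under the 9:3:4 hypothesis (Σ ratio = 16, N = 158):
  purple: 158 × 9/16 = 88.875
  red: 158 × 3/16 = 29.625
  white: 158 × 4/16 = 39.5
χ² = Σ (O − E)² / E
  purple: (87 − 88.875)² / 88.875 = 0.0396
  red: (31 − 29.625)² / 29.625 = 0.0638
  white: (40 − 39.5)² / 39.5 = 0.0063
χ² = 0.0396 + 0.0638 + 0.0063 = 0.1097 ≈ 0.110
Degrees of freedom = 3 − 1 = 2; critical value at α = 0.1 is 4.605.
Since 0.110 < 4.605, we fail to reject the null hypothesis — the data are consistent with the 9:3:4 ratio.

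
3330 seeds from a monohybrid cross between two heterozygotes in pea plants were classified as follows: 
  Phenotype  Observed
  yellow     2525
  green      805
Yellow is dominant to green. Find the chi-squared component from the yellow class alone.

For a monohybrid cross between heterozygotes with complete dominance, the expected phenotypic ratio is 3:1.
Under the 3:1 hypothesis (Σ ratio = 4, N = 3330):
  yellow: 3330 × 3/4 = 2497.5
  green: 3330 × 1/4 = 832.5
Contribution of yellow: (2525 − 2497.5)² / 2497.5 = 0.3028

0.303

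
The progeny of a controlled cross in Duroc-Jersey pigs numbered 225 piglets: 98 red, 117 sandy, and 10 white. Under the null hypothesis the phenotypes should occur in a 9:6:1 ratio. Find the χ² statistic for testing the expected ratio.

20.235

Under the 9:6:1 hypothesis (Σ ratio = 16, N = 225):
  red: 225 × 9/16 = 126.5625
  sandy: 225 × 6/16 = 84.375
  white: 225 × 1/16 = 14.0625
χ² = Σ (O − E)² / E
  red: (98 − 126.5625)² / 126.5625 = 6.4460
  sandy: (117 − 84.375)² / 84.375 = 12.6150
  white: (10 − 14.0625)² / 14.0625 = 1.1736
χ² = 6.4460 + 12.6150 + 1.1736 = 20.2346 ≈ 20.235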